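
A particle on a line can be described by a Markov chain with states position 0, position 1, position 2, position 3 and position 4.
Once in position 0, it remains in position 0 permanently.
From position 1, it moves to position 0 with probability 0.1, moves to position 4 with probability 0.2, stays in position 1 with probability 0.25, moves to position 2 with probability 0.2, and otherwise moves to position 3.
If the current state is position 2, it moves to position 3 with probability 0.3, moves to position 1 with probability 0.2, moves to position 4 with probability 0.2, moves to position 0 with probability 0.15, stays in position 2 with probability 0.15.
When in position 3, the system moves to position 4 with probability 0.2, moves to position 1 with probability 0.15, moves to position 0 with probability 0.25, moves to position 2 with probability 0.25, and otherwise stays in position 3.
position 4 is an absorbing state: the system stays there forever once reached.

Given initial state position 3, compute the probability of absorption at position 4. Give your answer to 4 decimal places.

0.4984

Let h(s) be the probability of absorption at position 4 starting from transient state s. Then h(position 4) = 1 and h(position 0) = 0. By first-step analysis:
h(position 1) = 0.1·0 + 0.25·h(position 1) + 0.2·h(position 2) + 0.25·h(position 3) + 0.2·1
h(position 2) = 0.15·0 + 0.2·h(position 1) + 0.15·h(position 2) + 0.3·h(position 3) + 0.2·1
h(position 3) = 0.25·0 + 0.15·h(position 1) + 0.25·h(position 2) + 0.15·h(position 3) + 0.2·1
Solving: h(position 1) = 0.5788, h(position 2) = 0.5474, h(position 3) = 0.4984.
Starting from position 3, the probability is 0.4984.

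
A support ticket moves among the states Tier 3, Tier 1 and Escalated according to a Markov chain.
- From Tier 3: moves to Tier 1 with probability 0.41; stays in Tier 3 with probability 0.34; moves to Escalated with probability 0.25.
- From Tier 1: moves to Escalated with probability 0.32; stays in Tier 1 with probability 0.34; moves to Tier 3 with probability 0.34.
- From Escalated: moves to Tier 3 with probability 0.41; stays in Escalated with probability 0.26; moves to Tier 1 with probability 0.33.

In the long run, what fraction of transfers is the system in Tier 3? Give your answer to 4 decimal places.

Let the stationary distribution be π with π = πP and π_1 + π_2 + π_3 = 1.
π_1 = 0.34·π_1 + 0.34·π_2 + 0.41·π_3
π_2 = 0.41·π_1 + 0.34·π_2 + 0.33·π_3
Solving with the normalization constraint gives π = (0.3595, 0.3624, 0.2781).
So the stationary probability of Tier 3 is 0.3595.

0.3595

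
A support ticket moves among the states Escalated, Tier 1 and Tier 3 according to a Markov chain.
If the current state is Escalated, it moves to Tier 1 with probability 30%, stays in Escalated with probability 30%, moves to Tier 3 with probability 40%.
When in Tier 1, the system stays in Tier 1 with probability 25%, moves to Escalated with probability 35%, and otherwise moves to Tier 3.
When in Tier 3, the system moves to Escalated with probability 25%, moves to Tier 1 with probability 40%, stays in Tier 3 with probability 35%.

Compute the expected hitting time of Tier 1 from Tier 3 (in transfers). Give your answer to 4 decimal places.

Let t(s) be the expected number of transfers to first reach Tier 1 from state s, with t(Tier 1) = 0. Conditioning on the first transfer:
t(Escalated) = 1 + 0.3·t(Escalated) + 0.4·t(Tier 3)
t(Tier 3) = 1 + 0.25·t(Escalated) + 0.35·t(Tier 3)
Solving: t(Escalated) = 2.9577, t(Tier 3) = 2.6761.
Expected transfers from Tier 3 to Tier 1: 2.6761.

2.6761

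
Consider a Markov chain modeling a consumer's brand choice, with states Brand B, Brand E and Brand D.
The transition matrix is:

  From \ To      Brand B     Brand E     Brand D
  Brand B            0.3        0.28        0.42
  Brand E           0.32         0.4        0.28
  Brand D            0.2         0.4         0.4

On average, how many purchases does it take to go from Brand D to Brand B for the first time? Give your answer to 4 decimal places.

4.0323

Let t(s) be the expected number of purchases to first reach Brand B from state s, with t(Brand B) = 0. Conditioning on the first purchase:
t(Brand E) = 1 + 0.4·t(Brand E) + 0.28·t(Brand D)
t(Brand D) = 1 + 0.4·t(Brand E) + 0.4·t(Brand D)
Solving: t(Brand E) = 3.5484, t(Brand D) = 4.0323.
Expected purchases from Brand D to Brand B: 4.0323.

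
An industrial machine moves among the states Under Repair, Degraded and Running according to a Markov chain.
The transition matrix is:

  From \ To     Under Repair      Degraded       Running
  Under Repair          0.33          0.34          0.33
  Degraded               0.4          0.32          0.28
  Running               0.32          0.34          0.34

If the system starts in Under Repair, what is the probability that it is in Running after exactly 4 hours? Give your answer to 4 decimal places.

0.3165

Propagate the distribution vector 4 hours from Under Repair.
After 0 hours: (1.0000, 0.0000, 0.0000)
After 1 hour: (0.3300, 0.3400, 0.3300)
After 2 hours: (0.3505, 0.3332, 0.3163)
After 3 hours: (0.3502, 0.3333, 0.3165)
After 4 hours: (0.3502, 0.3333, 0.3165)
P(in Running after 4 hours) = 0.3165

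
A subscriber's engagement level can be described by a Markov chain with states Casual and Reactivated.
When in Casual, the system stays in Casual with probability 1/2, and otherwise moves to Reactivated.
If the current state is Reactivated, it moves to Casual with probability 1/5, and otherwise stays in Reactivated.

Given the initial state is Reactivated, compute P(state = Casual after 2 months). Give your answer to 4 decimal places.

Sum over the intermediate state after 1 month:
P = P(Reactivated→Casual)·P(Casual→Casual) + P(Reactivated→Reactivated)·P(Reactivated→Casual)
  = 0.2×0.5 + 0.8×0.2
  = 0.1000 + 0.1600 = 0.2600

0.2600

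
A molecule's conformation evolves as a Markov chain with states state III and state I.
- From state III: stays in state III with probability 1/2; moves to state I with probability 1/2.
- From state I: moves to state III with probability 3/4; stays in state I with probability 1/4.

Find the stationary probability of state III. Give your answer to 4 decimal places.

0.6000

Let the stationary distribution be π with π = πP and π_1 + π_2 = 1.
π_1 = 0.5·π_1 + 0.75·π_2
Solving with the normalization constraint gives π = (0.6000, 0.4000).
So the stationary probability of state III is 0.6000.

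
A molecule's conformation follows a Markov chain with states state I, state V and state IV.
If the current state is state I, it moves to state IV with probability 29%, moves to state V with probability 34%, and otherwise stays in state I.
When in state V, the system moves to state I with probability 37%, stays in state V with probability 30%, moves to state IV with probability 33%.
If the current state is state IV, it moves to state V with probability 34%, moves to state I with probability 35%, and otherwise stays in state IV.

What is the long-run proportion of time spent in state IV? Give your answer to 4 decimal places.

Let the stationary distribution be π with π = πP and π_1 + π_2 + π_3 = 1.
π_1 = 0.37·π_1 + 0.37·π_2 + 0.35·π_3
π_2 = 0.34·π_1 + 0.3·π_2 + 0.34·π_3
Solving with the normalization constraint gives π = (0.3638, 0.3269, 0.3093).
So the stationary probability of state IV is 0.3093.

0.3093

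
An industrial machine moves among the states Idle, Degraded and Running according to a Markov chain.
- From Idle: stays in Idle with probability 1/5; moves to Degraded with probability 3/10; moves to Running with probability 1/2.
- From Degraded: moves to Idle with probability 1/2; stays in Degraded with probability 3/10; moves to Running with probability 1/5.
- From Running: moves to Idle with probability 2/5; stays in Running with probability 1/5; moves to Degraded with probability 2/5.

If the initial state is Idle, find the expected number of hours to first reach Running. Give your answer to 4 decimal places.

2.4390

Let t(s) be the expected number of hours to first reach Running from state s, with t(Running) = 0. Conditioning on the first hour:
t(Idle) = 1 + 0.2·t(Idle) + 0.3·t(Degraded)
t(Degraded) = 1 + 0.5·t(Idle) + 0.3·t(Degraded)
Solving: t(Idle) = 2.4390, t(Degraded) = 3.1707.
Expected hours from Idle to Running: 2.4390.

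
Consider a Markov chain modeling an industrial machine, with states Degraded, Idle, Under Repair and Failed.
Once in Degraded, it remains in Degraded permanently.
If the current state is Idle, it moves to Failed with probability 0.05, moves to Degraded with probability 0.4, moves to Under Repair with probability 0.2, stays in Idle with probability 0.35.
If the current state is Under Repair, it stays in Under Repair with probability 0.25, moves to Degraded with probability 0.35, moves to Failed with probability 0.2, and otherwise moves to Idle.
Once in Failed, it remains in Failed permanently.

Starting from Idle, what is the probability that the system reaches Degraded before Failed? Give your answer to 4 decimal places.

Let h(s) be the probability of absorption at Degraded starting from transient state s. Then h(Degraded) = 1 and h(Failed) = 0. By first-step analysis:
h(Idle) = 0.4·1 + 0.35·h(Idle) + 0.2·h(Under Repair) + 0.05·0
h(Under Repair) = 0.35·1 + 0.2·h(Idle) + 0.25·h(Under Repair) + 0.2·0
Solving: h(Idle) = 0.8268, h(Under Repair) = 0.6872.
Starting from Idle, the probability is 0.8268.

0.8268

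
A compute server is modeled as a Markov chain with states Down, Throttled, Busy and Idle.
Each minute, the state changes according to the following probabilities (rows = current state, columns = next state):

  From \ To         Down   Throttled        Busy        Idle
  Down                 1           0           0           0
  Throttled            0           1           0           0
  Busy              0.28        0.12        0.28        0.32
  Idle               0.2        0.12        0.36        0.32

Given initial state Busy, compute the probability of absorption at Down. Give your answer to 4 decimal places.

0.6795

Let h(s) be the probability of absorption at Down starting from transient state s. Then h(Down) = 1 and h(Throttled) = 0. By first-step analysis:
h(Busy) = 0.28·1 + 0.12·0 + 0.28·h(Busy) + 0.32·h(Idle)
h(Idle) = 0.2·1 + 0.12·0 + 0.36·h(Busy) + 0.32·h(Idle)
Solving: h(Busy) = 0.6795, h(Idle) = 0.6538.
Starting from Busy, the probability is 0.6795.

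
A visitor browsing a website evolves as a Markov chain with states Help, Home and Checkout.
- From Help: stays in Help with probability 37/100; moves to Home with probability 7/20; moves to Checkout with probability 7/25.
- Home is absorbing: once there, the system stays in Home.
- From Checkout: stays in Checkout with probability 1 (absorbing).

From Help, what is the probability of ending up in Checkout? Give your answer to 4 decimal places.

0.4444

Let h(s) be the probability of absorption at Checkout starting from transient state s. Then h(Checkout) = 1 and h(Home) = 0. By first-step analysis:
h(Help) = 0.37·h(Help) + 0.35·0 + 0.28·1
Solving: h(Help) = 0.4444.
Starting from Help, the probability is 0.4444.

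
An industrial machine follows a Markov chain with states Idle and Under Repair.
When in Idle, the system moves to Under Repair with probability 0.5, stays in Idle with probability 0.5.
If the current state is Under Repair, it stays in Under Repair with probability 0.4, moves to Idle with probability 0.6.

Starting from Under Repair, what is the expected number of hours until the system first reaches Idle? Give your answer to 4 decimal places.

Let t(s) be the expected number of hours to first reach Idle from state s, with t(Idle) = 0. Conditioning on the first hour:
t(Under Repair) = 1 + 0.4·t(Under Repair)
Solving: t(Under Repair) = 1.6667.
Expected hours from Under Repair to Idle: 1.6667.

1.6667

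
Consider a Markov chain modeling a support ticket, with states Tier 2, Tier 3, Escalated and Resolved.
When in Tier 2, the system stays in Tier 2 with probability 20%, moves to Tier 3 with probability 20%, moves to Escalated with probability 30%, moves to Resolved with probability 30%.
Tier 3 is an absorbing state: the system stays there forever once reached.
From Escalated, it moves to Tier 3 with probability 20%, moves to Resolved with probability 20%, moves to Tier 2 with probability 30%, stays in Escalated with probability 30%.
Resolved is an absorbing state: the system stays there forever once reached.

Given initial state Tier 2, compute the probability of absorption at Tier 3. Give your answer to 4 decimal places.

Let h(s) be the probability of absorption at Tier 3 starting from transient state s. Then h(Tier 3) = 1 and h(Resolved) = 0. By first-step analysis:
h(Tier 2) = 0.2·h(Tier 2) + 0.2·1 + 0.3·h(Escalated) + 0.3·0
h(Escalated) = 0.3·h(Tier 2) + 0.2·1 + 0.3·h(Escalated) + 0.2·0
Solving: h(Tier 2) = 0.4255, h(Escalated) = 0.4681.
Starting from Tier 2, the probability is 0.4255.

0.4255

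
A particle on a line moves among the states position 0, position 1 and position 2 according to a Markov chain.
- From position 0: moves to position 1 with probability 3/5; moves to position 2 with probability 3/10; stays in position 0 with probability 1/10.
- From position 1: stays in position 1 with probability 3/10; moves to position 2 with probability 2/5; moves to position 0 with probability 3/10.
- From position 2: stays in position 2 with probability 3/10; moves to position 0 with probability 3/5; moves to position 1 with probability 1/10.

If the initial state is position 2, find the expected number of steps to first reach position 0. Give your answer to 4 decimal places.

Let t(s) be the expected number of steps to first reach position 0 from state s, with t(position 0) = 0. Conditioning on the first step:
t(position 1) = 1 + 0.3·t(position 1) + 0.4·t(position 2)
t(position 2) = 1 + 0.1·t(position 1) + 0.3·t(position 2)
Solving: t(position 1) = 2.4444, t(position 2) = 1.7778.
Expected steps from position 2 to position 0: 1.7778.

1.7778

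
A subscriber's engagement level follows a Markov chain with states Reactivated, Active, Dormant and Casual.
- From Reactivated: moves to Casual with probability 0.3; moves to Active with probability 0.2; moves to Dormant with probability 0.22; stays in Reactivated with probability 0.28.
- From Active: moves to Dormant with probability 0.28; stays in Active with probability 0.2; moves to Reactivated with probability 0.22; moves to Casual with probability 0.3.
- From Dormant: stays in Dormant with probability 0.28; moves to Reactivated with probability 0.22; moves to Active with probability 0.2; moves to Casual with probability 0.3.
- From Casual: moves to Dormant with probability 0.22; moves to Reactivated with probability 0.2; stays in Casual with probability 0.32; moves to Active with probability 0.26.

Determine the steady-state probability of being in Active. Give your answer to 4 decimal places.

Let the stationary distribution be π with π = πP and π_1 + π_2 + π_3 + π_4 = 1.
π_1 = 0.28·π_1 + 0.22·π_2 + 0.22·π_3 + 0.2·π_4
π_2 = 0.2·π_1 + 0.2·π_2 + 0.2·π_3 + 0.26·π_4
π_3 = 0.22·π_1 + 0.28·π_2 + 0.28·π_3 + 0.22·π_4
Solving with the normalization constraint gives π = (0.2275, 0.2184, 0.2480, 0.3061).
So the stationary probability of Active is 0.2184.

0.2184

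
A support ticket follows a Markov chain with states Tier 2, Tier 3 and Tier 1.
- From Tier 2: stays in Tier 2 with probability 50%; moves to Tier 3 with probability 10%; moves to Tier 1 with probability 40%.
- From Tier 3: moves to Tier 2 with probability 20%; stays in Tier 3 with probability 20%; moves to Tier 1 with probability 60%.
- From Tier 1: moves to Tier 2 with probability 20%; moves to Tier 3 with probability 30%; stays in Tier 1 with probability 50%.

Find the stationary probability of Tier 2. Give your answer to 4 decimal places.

0.2857

Let the stationary distribution be π with π = πP and π_1 + π_2 + π_3 = 1.
π_1 = 0.5·π_1 + 0.2·π_2 + 0.2·π_3
π_2 = 0.1·π_1 + 0.2·π_2 + 0.3·π_3
Solving with the normalization constraint gives π = (0.2857, 0.2208, 0.4935).
So the stationary probability of Tier 2 is 0.2857.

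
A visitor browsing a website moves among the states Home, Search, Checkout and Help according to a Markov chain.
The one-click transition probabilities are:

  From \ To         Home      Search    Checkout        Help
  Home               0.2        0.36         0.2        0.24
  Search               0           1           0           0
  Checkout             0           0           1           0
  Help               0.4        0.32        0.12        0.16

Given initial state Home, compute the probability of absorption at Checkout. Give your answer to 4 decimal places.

0.3417

Let h(s) be the probability of absorption at Checkout starting from transient state s. Then h(Checkout) = 1 and h(Search) = 0. By first-step analysis:
h(Home) = 0.2·h(Home) + 0.36·0 + 0.2·1 + 0.24·h(Help)
h(Help) = 0.4·h(Home) + 0.32·0 + 0.12·1 + 0.16·h(Help)
Solving: h(Home) = 0.3417, h(Help) = 0.3056.
Starting from Home, the probability is 0.3417.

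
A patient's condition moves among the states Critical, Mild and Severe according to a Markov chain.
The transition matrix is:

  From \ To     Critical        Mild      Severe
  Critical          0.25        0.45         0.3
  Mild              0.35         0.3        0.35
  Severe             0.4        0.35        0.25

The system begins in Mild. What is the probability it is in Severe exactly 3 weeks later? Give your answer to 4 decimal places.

Propagate the distribution vector 3 weeks from Mild.
After 0 weeks: (0.0000, 1.0000, 0.0000)
After 1 week: (0.3500, 0.3000, 0.3500)
After 2 weeks: (0.3325, 0.3700, 0.2975)
After 3 weeks: (0.3316, 0.3648, 0.3036)
P(in Severe after 3 weeks) = 0.3036

0.3036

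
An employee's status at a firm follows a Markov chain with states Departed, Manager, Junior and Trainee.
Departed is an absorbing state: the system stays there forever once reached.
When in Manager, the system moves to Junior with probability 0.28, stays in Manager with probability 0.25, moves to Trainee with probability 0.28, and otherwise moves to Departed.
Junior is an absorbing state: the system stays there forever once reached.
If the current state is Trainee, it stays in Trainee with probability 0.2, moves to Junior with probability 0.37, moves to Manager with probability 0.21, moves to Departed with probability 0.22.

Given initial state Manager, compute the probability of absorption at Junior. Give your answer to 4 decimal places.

Let h(s) be the probability of absorption at Junior starting from transient state s. Then h(Junior) = 1 and h(Departed) = 0. By first-step analysis:
h(Manager) = 0.19·0 + 0.25·h(Manager) + 0.28·1 + 0.28·h(Trainee)
h(Trainee) = 0.22·0 + 0.21·h(Manager) + 0.37·1 + 0.2·h(Trainee)
Solving: h(Manager) = 0.6053, h(Trainee) = 0.6214.
Starting from Manager, the probability is 0.6053.

0.6053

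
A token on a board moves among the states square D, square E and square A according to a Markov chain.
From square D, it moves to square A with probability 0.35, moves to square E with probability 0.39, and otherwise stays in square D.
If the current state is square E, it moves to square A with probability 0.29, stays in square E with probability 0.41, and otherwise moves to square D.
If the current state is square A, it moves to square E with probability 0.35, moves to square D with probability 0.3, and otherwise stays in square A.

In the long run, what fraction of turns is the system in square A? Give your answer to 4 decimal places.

0.3269

Let the stationary distribution be π with π = πP and π_1 + π_2 + π_3 = 1.
π_1 = 0.26·π_1 + 0.3·π_2 + 0.3·π_3
π_2 = 0.39·π_1 + 0.41·π_2 + 0.35·π_3
Solving with the normalization constraint gives π = (0.2885, 0.3846, 0.3269).
So the stationary probability of square A is 0.3269.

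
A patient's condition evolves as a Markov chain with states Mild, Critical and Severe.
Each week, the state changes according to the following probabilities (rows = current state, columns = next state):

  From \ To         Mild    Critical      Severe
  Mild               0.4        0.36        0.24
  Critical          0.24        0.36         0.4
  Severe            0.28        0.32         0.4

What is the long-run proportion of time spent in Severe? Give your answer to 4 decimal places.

Let the stationary distribution be π with π = πP and π_1 + π_2 + π_3 = 1.
π_1 = 0.4·π_1 + 0.24·π_2 + 0.28·π_3
π_2 = 0.36·π_1 + 0.36·π_2 + 0.32·π_3
Solving with the normalization constraint gives π = (0.3025, 0.3459, 0.3516).
So the stationary probability of Severe is 0.3516.

0.3516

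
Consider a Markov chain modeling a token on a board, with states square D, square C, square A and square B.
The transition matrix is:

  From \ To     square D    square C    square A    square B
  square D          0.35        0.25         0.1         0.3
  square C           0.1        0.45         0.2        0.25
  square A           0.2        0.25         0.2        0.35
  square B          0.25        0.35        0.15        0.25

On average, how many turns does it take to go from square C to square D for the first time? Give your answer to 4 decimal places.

Let t(s) be the expected number of turns to first reach square D from state s, with t(square D) = 0. Conditioning on the first turn:
t(square C) = 1 + 0.45·t(square C) + 0.2·t(square A) + 0.25·t(square B)
t(square A) = 1 + 0.25·t(square C) + 0.2·t(square A) + 0.35·t(square B)
t(square B) = 1 + 0.35·t(square C) + 0.15·t(square A) + 0.25·t(square B)
Solving: t(square C) = 6.2911, t(square A) = 5.5712, t(square B) = 5.3834.
Expected turns from square C to square D: 6.2911.

6.2911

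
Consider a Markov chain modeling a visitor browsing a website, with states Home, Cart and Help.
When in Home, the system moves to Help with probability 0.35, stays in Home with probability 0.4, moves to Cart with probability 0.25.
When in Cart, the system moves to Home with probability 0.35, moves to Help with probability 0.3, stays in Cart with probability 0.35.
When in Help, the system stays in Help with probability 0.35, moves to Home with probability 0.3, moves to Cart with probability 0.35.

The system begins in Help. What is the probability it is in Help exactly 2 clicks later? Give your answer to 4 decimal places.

0.3325

Sum over the intermediate state after 1 click:
P = P(Help→Home)·P(Home→Help) + P(Help→Cart)·P(Cart→Help) + P(Help→Help)·P(Help→Help)
  = 0.3×0.35 + 0.35×0.3 + 0.35×0.35
  = 0.1050 + 0.1050 + 0.1225 = 0.3325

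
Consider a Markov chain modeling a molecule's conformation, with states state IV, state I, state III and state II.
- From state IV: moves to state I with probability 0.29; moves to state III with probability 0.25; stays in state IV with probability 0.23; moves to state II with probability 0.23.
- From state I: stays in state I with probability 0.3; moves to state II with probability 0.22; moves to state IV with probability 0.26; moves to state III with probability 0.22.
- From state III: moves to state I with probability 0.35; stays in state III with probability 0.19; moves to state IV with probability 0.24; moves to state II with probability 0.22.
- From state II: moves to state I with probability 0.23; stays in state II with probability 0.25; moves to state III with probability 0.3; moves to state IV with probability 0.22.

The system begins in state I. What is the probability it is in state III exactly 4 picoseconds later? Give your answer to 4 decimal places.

Propagate the distribution vector 4 picoseconds from state I.
After 0 picoseconds: (0.0000, 1.0000, 0.0000, 0.0000)
After 1 picosecond: (0.2600, 0.3000, 0.2200, 0.2200)
After 2 picoseconds: (0.2390, 0.2930, 0.2388, 0.2292)
After 3 picoseconds: (0.2389, 0.2935, 0.2383, 0.2293)
After 4 picoseconds: (0.2389, 0.2935, 0.2384, 0.2293)
P(in state III after 4 picoseconds) = 0.2384

0.2384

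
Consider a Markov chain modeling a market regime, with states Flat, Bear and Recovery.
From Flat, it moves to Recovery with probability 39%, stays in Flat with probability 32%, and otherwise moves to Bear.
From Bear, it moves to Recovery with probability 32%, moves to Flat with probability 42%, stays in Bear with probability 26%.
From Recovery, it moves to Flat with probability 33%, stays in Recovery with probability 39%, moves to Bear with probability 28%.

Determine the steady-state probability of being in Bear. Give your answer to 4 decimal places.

Let the stationary distribution be π with π = πP and π_1 + π_2 + π_3 = 1.
π_1 = 0.32·π_1 + 0.42·π_2 + 0.33·π_3
π_2 = 0.29·π_1 + 0.26·π_2 + 0.28·π_3
Solving with the normalization constraint gives π = (0.3515, 0.2780, 0.3705).
So the stationary probability of Bear is 0.2780.

0.2780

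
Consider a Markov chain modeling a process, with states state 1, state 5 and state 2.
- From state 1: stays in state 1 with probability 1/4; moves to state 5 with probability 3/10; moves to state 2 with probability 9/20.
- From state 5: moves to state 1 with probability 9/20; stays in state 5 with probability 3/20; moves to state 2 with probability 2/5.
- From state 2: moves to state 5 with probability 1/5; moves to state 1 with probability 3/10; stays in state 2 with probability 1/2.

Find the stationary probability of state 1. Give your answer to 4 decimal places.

Let the stationary distribution be π with π = πP and π_1 + π_2 + π_3 = 1.
π_1 = 0.25·π_1 + 0.45·π_2 + 0.3·π_3
π_2 = 0.3·π_1 + 0.15·π_2 + 0.2·π_3
Solving with the normalization constraint gives π = (0.3172, 0.2207, 0.4621).
So the stationary probability of state 1 is 0.3172.

0.3172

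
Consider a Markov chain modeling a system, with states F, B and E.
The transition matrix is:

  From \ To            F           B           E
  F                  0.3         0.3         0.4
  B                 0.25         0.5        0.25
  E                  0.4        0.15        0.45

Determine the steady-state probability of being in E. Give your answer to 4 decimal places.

Let the stationary distribution be π with π = πP and π_1 + π_2 + π_3 = 1.
π_1 = 0.3·π_1 + 0.25·π_2 + 0.4·π_3
π_2 = 0.3·π_1 + 0.5·π_2 + 0.15·π_3
Solving with the normalization constraint gives π = (0.3220, 0.3051, 0.3729).
So the stationary probability of E is 0.3729.

0.3729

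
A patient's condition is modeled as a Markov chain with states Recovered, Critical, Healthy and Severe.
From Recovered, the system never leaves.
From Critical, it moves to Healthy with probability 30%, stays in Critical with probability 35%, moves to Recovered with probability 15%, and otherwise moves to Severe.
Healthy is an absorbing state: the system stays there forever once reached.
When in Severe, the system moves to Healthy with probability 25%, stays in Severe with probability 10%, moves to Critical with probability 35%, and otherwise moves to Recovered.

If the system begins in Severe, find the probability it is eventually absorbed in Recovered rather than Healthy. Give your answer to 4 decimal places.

Let h(s) be the probability of absorption at Recovered starting from transient state s. Then h(Recovered) = 1 and h(Healthy) = 0. By first-step analysis:
h(Critical) = 0.15·1 + 0.35·h(Critical) + 0.3·0 + 0.2·h(Severe)
h(Severe) = 0.3·1 + 0.35·h(Critical) + 0.25·0 + 0.1·h(Severe)
Solving: h(Critical) = 0.3786, h(Severe) = 0.4806.
Starting from Severe, the probability is 0.4806.

0.4806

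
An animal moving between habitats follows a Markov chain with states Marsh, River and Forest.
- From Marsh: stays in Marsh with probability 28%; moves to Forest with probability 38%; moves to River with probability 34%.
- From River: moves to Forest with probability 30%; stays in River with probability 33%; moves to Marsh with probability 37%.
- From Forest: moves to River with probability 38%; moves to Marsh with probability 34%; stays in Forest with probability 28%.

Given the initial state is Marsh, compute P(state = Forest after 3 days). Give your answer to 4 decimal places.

Propagate the distribution vector 3 days from Marsh.
After 0 days: (1.0000, 0.0000, 0.0000)
After 1 day: (0.2800, 0.3400, 0.3800)
After 2 days: (0.3334, 0.3518, 0.3148)
After 3 days: (0.3306, 0.3491, 0.3204)
P(in Forest after 3 days) = 0.3204

0.3204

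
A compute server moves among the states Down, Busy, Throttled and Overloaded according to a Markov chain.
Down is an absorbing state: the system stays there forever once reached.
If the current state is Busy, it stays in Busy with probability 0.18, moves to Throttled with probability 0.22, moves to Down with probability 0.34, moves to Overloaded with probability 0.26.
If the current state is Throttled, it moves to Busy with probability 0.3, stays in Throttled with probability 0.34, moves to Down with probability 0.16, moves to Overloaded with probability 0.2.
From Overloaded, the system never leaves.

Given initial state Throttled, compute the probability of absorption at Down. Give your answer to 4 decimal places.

0.4907

Let h(s) be the probability of absorption at Down starting from transient state s. Then h(Down) = 1 and h(Overloaded) = 0. By first-step analysis:
h(Busy) = 0.34·1 + 0.18·h(Busy) + 0.22·h(Throttled) + 0.26·0
h(Throttled) = 0.16·1 + 0.3·h(Busy) + 0.34·h(Throttled) + 0.2·0
Solving: h(Busy) = 0.5463, h(Throttled) = 0.4907.
Starting from Throttled, the probability is 0.4907.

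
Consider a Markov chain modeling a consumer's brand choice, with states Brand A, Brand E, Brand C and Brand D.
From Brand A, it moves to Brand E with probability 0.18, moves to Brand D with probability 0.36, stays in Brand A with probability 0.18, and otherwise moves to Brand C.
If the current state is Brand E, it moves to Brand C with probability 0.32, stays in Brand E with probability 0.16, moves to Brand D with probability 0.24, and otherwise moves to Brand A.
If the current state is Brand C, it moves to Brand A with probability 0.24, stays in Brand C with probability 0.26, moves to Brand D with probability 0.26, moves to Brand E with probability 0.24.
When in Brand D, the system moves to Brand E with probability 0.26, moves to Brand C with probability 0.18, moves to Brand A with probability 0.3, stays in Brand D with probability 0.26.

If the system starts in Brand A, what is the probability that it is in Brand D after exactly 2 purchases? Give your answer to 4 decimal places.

Propagate the distribution vector 2 purchases from Brand A.
After 0 purchases: (1.0000, 0.0000, 0.0000, 0.0000)
After 1 purchase: (0.1800, 0.1800, 0.2800, 0.3600)
After 2 purchases: (0.2580, 0.2220, 0.2456, 0.2744)
P(in Brand D after 2 purchases) = 0.2744

0.2744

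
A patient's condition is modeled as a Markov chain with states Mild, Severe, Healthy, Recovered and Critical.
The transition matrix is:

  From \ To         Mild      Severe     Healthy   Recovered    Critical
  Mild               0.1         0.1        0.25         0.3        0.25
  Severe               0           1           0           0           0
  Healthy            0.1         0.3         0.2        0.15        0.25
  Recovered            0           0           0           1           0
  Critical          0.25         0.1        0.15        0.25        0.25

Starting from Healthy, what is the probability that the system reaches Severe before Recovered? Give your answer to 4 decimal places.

0.5321

Let h(s) be the probability of absorption at Severe starting from transient state s. Then h(Severe) = 1 and h(Recovered) = 0. By first-step analysis:
h(Mild) = 0.1·h(Mild) + 0.1·1 + 0.25·h(Healthy) + 0.3·0 + 0.25·h(Critical)
h(Healthy) = 0.1·h(Mild) + 0.3·1 + 0.2·h(Healthy) + 0.15·0 + 0.25·h(Critical)
h(Critical) = 0.25·h(Mild) + 0.1·1 + 0.15·h(Healthy) + 0.25·0 + 0.25·h(Critical)
Solving: h(Mild) = 0.3587, h(Healthy) = 0.5321, h(Critical) = 0.3593.
Starting from Healthy, the probability is 0.5321.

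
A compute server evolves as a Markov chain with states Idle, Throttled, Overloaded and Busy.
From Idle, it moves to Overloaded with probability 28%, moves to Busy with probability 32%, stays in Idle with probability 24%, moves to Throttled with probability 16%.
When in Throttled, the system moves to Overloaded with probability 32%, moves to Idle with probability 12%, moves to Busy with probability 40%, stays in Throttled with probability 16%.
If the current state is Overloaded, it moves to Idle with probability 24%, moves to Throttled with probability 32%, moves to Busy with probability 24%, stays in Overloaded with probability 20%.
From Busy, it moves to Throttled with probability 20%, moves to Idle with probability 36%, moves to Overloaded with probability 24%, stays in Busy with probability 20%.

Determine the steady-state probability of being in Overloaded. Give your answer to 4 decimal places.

Let the stationary distribution be π with π = πP and π_1 + π_2 + π_3 + π_4 = 1.
π_1 = 0.24·π_1 + 0.12·π_2 + 0.24·π_3 + 0.36·π_4
π_2 = 0.16·π_1 + 0.16·π_2 + 0.32·π_3 + 0.2·π_4
π_3 = 0.28·π_1 + 0.32·π_2 + 0.2·π_3 + 0.24·π_4
Solving with the normalization constraint gives π = (0.2484, 0.2124, 0.2567, 0.2826).
So the stationary probability of Overloaded is 0.2567.

0.2567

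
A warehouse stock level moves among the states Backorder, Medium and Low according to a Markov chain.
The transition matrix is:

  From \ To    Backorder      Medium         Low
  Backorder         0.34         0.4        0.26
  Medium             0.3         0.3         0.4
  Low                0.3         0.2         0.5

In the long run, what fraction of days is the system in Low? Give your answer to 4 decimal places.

0.3958

Let the stationary distribution be π with π = πP and π_1 + π_2 + π_3 = 1.
π_1 = 0.34·π_1 + 0.3·π_2 + 0.3·π_3
π_2 = 0.4·π_1 + 0.3·π_2 + 0.2·π_3
Solving with the normalization constraint gives π = (0.3125, 0.2917, 0.3958).
So the stationary probability of Low is 0.3958.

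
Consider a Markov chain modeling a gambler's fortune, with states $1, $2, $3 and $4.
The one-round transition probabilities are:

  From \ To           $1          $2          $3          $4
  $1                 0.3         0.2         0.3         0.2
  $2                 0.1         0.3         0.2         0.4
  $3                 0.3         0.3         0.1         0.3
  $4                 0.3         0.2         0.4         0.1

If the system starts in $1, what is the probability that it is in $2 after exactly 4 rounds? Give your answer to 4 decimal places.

0.2501

Propagate the distribution vector 4 rounds from $1.
After 0 rounds: (1.0000, 0.0000, 0.0000, 0.0000)
After 1 round: (0.3000, 0.2000, 0.3000, 0.2000)
After 2 rounds: (0.2600, 0.2500, 0.2400, 0.2500)
After 3 rounds: (0.2500, 0.2490, 0.2520, 0.2490)
After 4 rounds: (0.2502, 0.2501, 0.2496, 0.2501)
P(in $2 after 4 rounds) = 0.2501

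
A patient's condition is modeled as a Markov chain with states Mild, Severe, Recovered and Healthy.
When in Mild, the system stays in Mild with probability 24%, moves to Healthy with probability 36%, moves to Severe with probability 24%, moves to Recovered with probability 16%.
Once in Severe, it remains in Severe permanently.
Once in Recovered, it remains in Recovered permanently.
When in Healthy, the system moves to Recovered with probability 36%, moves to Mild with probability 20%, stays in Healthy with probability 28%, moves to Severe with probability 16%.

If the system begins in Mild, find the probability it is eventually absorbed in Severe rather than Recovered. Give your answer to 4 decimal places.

0.4848

Let h(s) be the probability of absorption at Severe starting from transient state s. Then h(Severe) = 1 and h(Recovered) = 0. By first-step analysis:
h(Mild) = 0.24·h(Mild) + 0.24·1 + 0.16·0 + 0.36·h(Healthy)
h(Healthy) = 0.2·h(Mild) + 0.16·1 + 0.36·0 + 0.28·h(Healthy)
Solving: h(Mild) = 0.4848, h(Healthy) = 0.3569.
Starting from Mild, the probability is 0.4848.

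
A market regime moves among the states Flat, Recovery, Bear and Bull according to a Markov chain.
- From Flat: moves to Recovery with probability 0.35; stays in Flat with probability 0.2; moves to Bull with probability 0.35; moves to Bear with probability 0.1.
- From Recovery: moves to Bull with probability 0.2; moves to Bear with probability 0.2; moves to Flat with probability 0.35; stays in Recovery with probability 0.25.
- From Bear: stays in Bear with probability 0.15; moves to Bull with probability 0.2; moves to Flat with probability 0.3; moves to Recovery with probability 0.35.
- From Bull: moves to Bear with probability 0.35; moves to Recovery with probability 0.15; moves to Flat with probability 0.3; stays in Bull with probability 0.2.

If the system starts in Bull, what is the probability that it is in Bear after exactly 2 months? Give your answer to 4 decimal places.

Propagate the distribution vector 2 months from Bull.
After 0 months: (0.0000, 0.0000, 0.0000, 1.0000)
After 1 month: (0.3000, 0.1500, 0.3500, 0.2000)
After 2 months: (0.2775, 0.2950, 0.1825, 0.2450)
P(in Bear after 2 months) = 0.1825

0.1825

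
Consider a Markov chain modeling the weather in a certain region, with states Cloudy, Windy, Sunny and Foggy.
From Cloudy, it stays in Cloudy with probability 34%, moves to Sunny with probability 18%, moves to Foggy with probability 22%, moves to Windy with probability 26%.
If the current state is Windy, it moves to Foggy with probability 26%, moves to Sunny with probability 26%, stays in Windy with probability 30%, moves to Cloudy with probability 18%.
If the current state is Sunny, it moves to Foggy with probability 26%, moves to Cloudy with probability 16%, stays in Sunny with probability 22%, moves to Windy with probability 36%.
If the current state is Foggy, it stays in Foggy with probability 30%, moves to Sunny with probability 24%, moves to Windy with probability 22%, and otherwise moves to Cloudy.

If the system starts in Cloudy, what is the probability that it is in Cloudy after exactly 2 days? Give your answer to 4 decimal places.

Propagate the distribution vector 2 days from Cloudy.
After 0 days: (1.0000, 0.0000, 0.0000, 0.0000)
After 1 day: (0.3400, 0.2600, 0.1800, 0.2200)
After 2 days: (0.2440, 0.2796, 0.2212, 0.2552)
P(in Cloudy after 2 days) = 0.2440

0.2440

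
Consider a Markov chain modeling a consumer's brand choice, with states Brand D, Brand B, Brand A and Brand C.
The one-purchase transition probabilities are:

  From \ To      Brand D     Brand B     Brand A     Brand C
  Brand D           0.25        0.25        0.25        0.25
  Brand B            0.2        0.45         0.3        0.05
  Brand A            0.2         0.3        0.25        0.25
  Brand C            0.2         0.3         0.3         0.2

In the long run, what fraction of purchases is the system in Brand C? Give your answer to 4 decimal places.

0.1732

Let the stationary distribution be π with π = πP and π_1 + π_2 + π_3 + π_4 = 1.
π_1 = 0.25·π_1 + 0.2·π_2 + 0.2·π_3 + 0.2·π_4
π_2 = 0.25·π_1 + 0.45·π_2 + 0.3·π_3 + 0.3·π_4
π_3 = 0.25·π_1 + 0.3·π_2 + 0.25·π_3 + 0.3·π_4
Solving with the normalization constraint gives π = (0.2105, 0.3406, 0.2757, 0.1732).
So the stationary probability of Brand C is 0.1732.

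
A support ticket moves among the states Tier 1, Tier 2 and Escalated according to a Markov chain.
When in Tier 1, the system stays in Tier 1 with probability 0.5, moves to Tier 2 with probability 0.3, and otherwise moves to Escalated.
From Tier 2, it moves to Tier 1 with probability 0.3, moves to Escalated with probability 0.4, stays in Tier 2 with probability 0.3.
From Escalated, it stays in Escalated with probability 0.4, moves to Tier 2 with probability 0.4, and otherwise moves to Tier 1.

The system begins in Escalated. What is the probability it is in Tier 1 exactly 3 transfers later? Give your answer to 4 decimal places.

0.3240

Propagate the distribution vector 3 transfers from Escalated.
After 0 transfers: (0.0000, 0.0000, 1.0000)
After 1 transfer: (0.2000, 0.4000, 0.4000)
After 2 transfers: (0.3000, 0.3400, 0.3600)
After 3 transfers: (0.3240, 0.3360, 0.3400)
P(in Tier 1 after 3 transfers) = 0.3240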